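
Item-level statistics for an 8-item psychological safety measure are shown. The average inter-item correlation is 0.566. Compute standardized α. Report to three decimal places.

standardized α = 0.913

Standardized α = k·r̄ / (1 + (k−1)·r̄) = 8 × 0.566 / (1 + 7 × 0.566)
  = 4.5280 / 4.9620 = 0.913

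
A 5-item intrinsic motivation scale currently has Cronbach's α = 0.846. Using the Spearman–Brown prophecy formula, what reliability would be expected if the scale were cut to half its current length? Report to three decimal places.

predicted reliability = 0.733

Length factor m = 1/2
α' = m·α / (1 − (1−m)·α)
   = 1/2 × 0.846 / (1 − (1 − 1/2) × 0.846)
   = 0.4230 / 0.5770 = 0.733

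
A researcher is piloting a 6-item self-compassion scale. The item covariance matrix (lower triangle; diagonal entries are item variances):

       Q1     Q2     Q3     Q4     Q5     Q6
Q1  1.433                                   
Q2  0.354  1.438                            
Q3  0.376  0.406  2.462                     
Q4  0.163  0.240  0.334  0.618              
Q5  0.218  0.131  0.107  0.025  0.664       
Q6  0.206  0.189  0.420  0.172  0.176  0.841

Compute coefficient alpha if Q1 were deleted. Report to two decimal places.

Remaining items: Q2, Q3, Q4, Q5, Q6 (k = 5).
Σσ²ᵢ = 1.438 + 2.462 + 0.618 + 0.664 + 0.841 = 6.023
total variance = 6.023 + 2 × 2.200 = 10.423
α (item deleted) = (5/4)·(1 − 6.023/10.423) = 0.53

coefficient alpha = 0.53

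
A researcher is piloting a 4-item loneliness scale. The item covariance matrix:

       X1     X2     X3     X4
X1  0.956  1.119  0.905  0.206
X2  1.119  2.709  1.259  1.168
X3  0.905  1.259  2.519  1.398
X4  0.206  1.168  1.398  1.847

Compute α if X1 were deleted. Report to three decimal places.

α = 0.779

Remaining items: X2, X3, X4 (k = 3).
sum of item variances = 2.709 + 2.519 + 1.847 = 7.075
total variance = 7.075 + 2 × 3.825 = 14.725
α (item deleted) = (3/2)·(1 − 7.075/14.725) = 0.779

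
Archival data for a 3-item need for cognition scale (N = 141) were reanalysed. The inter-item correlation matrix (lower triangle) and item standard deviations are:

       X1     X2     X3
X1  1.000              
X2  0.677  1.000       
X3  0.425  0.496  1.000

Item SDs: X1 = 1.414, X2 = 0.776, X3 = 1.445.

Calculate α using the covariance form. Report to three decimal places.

Σσ²ᵢ = 1.414² + 0.776² + 1.445² = 4.6896
Covariances σ_ij = r_ij · s_i · s_j:
  σ(X1,X2) = 0.677 × 1.414 × 0.776 = 0.7428
  σ(X1,X3) = 0.425 × 1.414 × 1.445 = 0.8684
  σ(X2,X3) = 0.496 × 0.776 × 1.445 = 0.5562
σ²_T = Σσ²ᵢ + 2·Σσ_ij = 4.6896 + 2 × 2.1674 = 9.0244
α = (3/2)·(1 − 4.6896/9.0244) = 0.721

α = 0.721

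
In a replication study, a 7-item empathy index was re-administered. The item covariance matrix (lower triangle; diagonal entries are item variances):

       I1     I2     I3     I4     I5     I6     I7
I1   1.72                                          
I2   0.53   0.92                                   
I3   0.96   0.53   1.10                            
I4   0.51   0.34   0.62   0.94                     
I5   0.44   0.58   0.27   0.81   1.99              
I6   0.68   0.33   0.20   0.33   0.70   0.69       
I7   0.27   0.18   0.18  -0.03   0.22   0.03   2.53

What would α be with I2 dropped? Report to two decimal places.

α = 0.70

Remaining items: I1, I3, I4, I5, I6, I7 (k = 6).
ΣVar(i) = 1.72 + 1.10 + 0.94 + 1.99 + 0.69 + 2.53 = 8.97
total variance = 8.97 + 2 × 6.19 = 21.35
α (item deleted) = (6/5)·(1 − 8.97/21.35) = 0.70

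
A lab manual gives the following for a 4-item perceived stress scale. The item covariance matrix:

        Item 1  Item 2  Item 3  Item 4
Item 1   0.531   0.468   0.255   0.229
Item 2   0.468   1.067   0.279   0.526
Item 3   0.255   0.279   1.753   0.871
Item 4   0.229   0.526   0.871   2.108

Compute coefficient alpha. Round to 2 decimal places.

sum of item variances = 0.531 + 1.067 + 1.753 + 2.108 = 5.459
Sum of the distinct covariances = 2.628
total variance = 5.459 + 2 × 2.628 = 10.715
α = (k/(k−1))·(1 − sum of item variances/total variance) = (4/3)·(1 − 5.459/10.715) = 0.65

α = 0.65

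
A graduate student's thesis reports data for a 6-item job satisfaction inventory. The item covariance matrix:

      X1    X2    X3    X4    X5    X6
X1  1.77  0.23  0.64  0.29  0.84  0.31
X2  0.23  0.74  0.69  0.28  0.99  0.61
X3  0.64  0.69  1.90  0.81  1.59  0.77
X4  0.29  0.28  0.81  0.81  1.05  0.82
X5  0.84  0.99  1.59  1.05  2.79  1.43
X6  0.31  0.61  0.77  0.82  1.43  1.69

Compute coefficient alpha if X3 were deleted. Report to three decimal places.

coefficient alpha = 0.797

Remaining items: X1, X2, X4, X5, X6 (k = 5).
Σσᵢ² = 1.77 + 0.74 + 0.81 + 2.79 + 1.69 = 7.80
total variance = 7.80 + 2 × 6.85 = 21.50
α (item deleted) = (5/4)·(1 − 7.80/21.50) = 0.797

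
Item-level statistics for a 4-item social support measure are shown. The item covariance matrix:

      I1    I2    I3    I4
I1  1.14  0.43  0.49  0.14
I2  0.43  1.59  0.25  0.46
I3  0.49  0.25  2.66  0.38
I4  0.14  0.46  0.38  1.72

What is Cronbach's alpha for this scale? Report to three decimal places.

α = 0.502

ΣVar(i) = 1.14 + 1.59 + 2.66 + 1.72 = 7.11
Σ_{i<j} σ_ij = 2.15
σ²_T = 7.11 + 2 × 2.15 = 11.41
α = (k/(k−1))·(1 − ΣVar(i)/σ²_T) = (4/3)·(1 − 7.11/11.41) = 0.502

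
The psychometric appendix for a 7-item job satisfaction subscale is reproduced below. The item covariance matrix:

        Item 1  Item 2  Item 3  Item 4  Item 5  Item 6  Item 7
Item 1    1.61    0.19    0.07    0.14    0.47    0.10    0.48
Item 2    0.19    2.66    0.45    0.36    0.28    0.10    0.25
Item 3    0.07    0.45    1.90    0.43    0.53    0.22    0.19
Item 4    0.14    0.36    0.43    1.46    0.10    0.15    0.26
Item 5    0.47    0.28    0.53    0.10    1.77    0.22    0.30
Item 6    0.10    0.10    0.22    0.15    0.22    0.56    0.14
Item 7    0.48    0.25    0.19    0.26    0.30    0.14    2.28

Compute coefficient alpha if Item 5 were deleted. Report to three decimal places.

Remaining items: Item 1, Item 2, Item 3, Item 4, Item 6, Item 7 (k = 6).
Σσᵢ² = 1.61 + 2.66 + 1.90 + 1.46 + 0.56 + 2.28 = 10.47
total variance = 10.47 + 2 × 3.53 = 17.53
α (item deleted) = (6/5)·(1 − 10.47/17.53) = 0.483

coefficient alpha = 0.483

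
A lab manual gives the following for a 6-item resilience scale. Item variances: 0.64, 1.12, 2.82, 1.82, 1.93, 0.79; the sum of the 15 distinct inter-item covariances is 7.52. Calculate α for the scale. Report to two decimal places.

ΣVar(i) = 0.64 + 1.12 + 2.82 + 1.82 + 1.93 + 0.79 = 9.12
Sum of distinct covariances = 7.52
σ²_total = ΣVar(i) + 2·Σcov = 9.12 + 2 × 7.52 = 24.16
α = (6/5)·(1 − 9.12/24.16) = 0.75

α = 0.75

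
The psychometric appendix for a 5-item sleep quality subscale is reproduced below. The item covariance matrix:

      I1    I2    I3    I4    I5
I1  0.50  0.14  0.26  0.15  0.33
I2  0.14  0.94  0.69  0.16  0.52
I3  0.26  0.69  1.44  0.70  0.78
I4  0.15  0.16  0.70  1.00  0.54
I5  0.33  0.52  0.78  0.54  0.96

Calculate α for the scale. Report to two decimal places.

sum of item variances = 0.50 + 0.94 + 1.44 + 1.00 + 0.96 = 4.84
Sum of off-diagonal covariances = 4.27
total variance = 4.84 + 2 × 4.27 = 13.38
α = (k/(k−1))·(1 − sum of item variances/total variance) = (5/4)·(1 − 4.84/13.38) = 0.80

α = 0.80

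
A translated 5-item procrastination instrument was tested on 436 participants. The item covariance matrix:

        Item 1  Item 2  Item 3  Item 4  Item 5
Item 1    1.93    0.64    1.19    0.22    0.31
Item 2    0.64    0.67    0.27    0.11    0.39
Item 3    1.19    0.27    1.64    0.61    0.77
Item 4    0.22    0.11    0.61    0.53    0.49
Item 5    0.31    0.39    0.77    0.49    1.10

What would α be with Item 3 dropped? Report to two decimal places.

α = 0.67

Remaining items: Item 1, Item 2, Item 4, Item 5 (k = 4).
Σσᵢ² = 1.93 + 0.67 + 0.53 + 1.10 = 4.23
σ²_T = 4.23 + 2 × 2.16 = 8.55
α (item deleted) = (4/3)·(1 − 4.23/8.55) = 0.67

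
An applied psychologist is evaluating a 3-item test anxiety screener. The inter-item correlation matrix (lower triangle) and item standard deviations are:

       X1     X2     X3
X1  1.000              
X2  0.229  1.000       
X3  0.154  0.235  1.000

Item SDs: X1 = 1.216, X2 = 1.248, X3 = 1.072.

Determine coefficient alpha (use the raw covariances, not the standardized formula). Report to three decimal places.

Σσ²ᵢ = 1.216² + 1.248² + 1.072² = 4.1853
Covariances σ_ij = r_ij · s_i · s_j:
  σ(X1,X2) = 0.229 × 1.216 × 1.248 = 0.3475
  σ(X1,X3) = 0.154 × 1.216 × 1.072 = 0.2007
  σ(X2,X3) = 0.235 × 1.248 × 1.072 = 0.3144
σ²_T = Σσ²ᵢ + 2·Σσ_ij = 4.1853 + 2 × 0.8626 = 5.9105
α = (3/2)·(1 − 4.1853/5.9105) = 0.438

coefficient alpha = 0.438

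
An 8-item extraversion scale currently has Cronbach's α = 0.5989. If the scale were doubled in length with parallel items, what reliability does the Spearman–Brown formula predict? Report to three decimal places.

predicted reliability = 0.749

Length factor m = 2
α' = m·α / (1 + (m−1)·α)
   = 2 × 0.5989 / (1 + (2 − 1) × 0.5989)
   = 1.1978 / 1.5989 = 0.749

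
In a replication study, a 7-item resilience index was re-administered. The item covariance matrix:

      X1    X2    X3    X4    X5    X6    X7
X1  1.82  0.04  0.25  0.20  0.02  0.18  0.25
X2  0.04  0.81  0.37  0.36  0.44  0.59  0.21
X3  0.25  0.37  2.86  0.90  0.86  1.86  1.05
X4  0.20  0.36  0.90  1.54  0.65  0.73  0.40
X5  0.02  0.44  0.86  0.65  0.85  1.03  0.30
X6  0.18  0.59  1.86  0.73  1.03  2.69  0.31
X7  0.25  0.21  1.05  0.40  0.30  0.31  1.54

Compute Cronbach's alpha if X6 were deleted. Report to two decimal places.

Cronbach's alpha = 0.69

Remaining items: X1, X2, X3, X4, X5, X7 (k = 6).
ΣVar(i) = 1.82 + 0.81 + 2.86 + 1.54 + 0.85 + 1.54 = 9.42
σ²_T = 9.42 + 2 × 6.30 = 22.02
α (item deleted) = (6/5)·(1 − 9.42/22.02) = 0.69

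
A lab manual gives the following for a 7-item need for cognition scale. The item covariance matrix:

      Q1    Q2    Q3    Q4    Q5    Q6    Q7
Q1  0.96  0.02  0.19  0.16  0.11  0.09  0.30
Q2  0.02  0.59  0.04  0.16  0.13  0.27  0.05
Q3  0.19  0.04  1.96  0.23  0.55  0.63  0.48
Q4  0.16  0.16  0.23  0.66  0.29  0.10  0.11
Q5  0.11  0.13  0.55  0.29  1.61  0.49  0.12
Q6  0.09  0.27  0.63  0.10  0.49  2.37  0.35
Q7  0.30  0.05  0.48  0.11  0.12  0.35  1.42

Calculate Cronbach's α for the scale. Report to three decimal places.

ΣVar(i) = 0.96 + 0.59 + 1.96 + 0.66 + 1.61 + 2.37 + 1.42 = 9.57
Σ_{i<j} σ_ij = 4.87
Var(T) = 9.57 + 2 × 4.87 = 19.31
α = (k/(k−1))·(1 − ΣVar(i)/Var(T)) = (7/6)·(1 − 9.57/19.31) = 0.588

Cronbach's α = 0.588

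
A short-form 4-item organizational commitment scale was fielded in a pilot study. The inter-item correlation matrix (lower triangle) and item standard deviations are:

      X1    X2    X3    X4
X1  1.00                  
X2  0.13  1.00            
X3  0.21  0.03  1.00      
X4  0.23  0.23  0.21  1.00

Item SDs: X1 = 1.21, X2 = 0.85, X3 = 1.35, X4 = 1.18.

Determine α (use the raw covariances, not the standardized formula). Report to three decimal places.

Σσ²ᵢ = 1.21² + 0.85² + 1.35² + 1.18² = 5.4015
Covariances σ_ij = r_ij · s_i · s_j:
  σ(X1,X2) = 0.13 × 1.21 × 0.85 = 0.1337
  σ(X1,X3) = 0.21 × 1.21 × 1.35 = 0.3430
  σ(X1,X4) = 0.23 × 1.21 × 1.18 = 0.3284
  σ(X2,X3) = 0.03 × 0.85 × 1.35 = 0.0344
  σ(X2,X4) = 0.23 × 0.85 × 1.18 = 0.2307
  σ(X3,X4) = 0.21 × 1.35 × 1.18 = 0.3345
σ²_T = Σσ²ᵢ + 2·Σσ_ij = 5.4015 + 2 × 1.4047 = 8.2109
α = (4/3)·(1 − 5.4015/8.2109) = 0.456

α = 0.456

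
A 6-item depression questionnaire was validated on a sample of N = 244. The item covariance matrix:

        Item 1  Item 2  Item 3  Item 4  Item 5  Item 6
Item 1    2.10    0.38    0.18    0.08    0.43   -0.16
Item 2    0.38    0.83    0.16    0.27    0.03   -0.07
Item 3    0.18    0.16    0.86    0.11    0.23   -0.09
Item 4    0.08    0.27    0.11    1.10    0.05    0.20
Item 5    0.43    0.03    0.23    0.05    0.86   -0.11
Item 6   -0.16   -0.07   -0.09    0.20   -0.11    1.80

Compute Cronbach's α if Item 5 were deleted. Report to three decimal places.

α = 0.301

Remaining items: Item 1, Item 2, Item 3, Item 4, Item 6 (k = 5).
Σσ²ᵢ = 2.10 + 0.83 + 0.86 + 1.10 + 1.80 = 6.69
σ²_T = 6.69 + 2 × 1.06 = 8.81
α (item deleted) = (5/4)·(1 − 6.69/8.81) = 0.301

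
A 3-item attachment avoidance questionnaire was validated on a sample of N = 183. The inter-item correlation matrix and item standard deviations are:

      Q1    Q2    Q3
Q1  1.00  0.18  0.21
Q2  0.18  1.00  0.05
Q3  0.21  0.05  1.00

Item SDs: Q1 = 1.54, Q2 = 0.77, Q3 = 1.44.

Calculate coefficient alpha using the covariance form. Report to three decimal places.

α = 0.339

Σσ²ᵢ = 1.54² + 0.77² + 1.44² = 5.0381
Covariances σ_ij = r_ij · s_i · s_j:
  σ(Q1,Q2) = 0.18 × 1.54 × 0.77 = 0.2134
  σ(Q1,Q3) = 0.21 × 1.54 × 1.44 = 0.4657
  σ(Q2,Q3) = 0.05 × 0.77 × 1.44 = 0.0554
σ²_T = Σσ²ᵢ + 2·Σσ_ij = 5.0381 + 2 × 0.7345 = 6.5071
α = (3/2)·(1 − 5.0381/6.5071) = 0.339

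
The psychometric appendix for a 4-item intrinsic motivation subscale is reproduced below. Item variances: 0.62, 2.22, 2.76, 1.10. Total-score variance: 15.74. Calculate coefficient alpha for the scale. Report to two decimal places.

ΣVar(i) = 0.62 + 2.22 + 2.76 + 1.10 = 6.70
α = (k/(k−1))·(1 − ΣVar(i)/total variance) = (4/3)·(1 − 6.70/15.74) = 0.77

coefficient alpha = 0.77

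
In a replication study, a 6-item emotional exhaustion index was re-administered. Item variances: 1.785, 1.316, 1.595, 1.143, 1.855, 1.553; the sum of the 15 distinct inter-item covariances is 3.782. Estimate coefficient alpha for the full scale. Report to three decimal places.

coefficient alpha = 0.540

Σσ²ᵢ = 1.785 + 1.316 + 1.595 + 1.143 + 1.855 + 1.553 = 9.247
Sum of distinct covariances = 3.782
total variance = Σσ²ᵢ + 2·Σcov = 9.247 + 2 × 3.782 = 16.811
α = (6/5)·(1 − 9.247/16.811) = 0.540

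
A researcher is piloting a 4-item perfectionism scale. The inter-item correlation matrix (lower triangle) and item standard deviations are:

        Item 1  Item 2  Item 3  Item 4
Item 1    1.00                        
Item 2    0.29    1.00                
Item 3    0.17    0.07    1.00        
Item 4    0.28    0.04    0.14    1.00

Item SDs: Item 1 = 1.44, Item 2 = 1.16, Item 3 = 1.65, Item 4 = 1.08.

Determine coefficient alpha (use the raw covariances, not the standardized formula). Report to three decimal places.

Σσ²ᵢ = 1.44² + 1.16² + 1.65² + 1.08² = 7.3081
Covariances σ_ij = r_ij · s_i · s_j:
  σ(Item 1,Item 2) = 0.29 × 1.44 × 1.16 = 0.4844
  σ(Item 1,Item 3) = 0.17 × 1.44 × 1.65 = 0.4039
  σ(Item 1,Item 4) = 0.28 × 1.44 × 1.08 = 0.4355
  σ(Item 2,Item 3) = 0.07 × 1.16 × 1.65 = 0.1340
  σ(Item 2,Item 4) = 0.04 × 1.16 × 1.08 = 0.0501
  σ(Item 3,Item 4) = 0.14 × 1.65 × 1.08 = 0.2495
σ²_T = Σσ²ᵢ + 2·Σσ_ij = 7.3081 + 2 × 1.7574 = 10.8229
α = (4/3)·(1 − 7.3081/10.8229) = 0.433

α = 0.433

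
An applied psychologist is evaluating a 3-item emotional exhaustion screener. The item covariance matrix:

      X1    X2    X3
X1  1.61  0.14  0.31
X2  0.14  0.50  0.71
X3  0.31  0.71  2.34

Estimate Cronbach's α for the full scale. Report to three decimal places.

Σσ²ᵢ = 1.61 + 0.50 + 2.34 = 4.45
Σ_{i<j} σ_ij = 1.16
Var(T) = 4.45 + 2 × 1.16 = 6.77
α = (k/(k−1))·(1 − Σσ²ᵢ/Var(T)) = (3/2)·(1 − 4.45/6.77) = 0.514

α = 0.514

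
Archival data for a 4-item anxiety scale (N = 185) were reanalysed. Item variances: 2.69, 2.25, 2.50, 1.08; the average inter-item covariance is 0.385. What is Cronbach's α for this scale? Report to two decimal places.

α = 0.47

sum of item variances = 2.69 + 2.25 + 2.50 + 1.08 = 8.52
Sum of the 6 distinct covariances = 6 × 0.385 = 2.310
σ²_T = sum of item variances + 2·Σcov = 8.52 + 2 × 2.310 = 13.140
α = (4/3)·(1 − 8.52/13.140) = 0.47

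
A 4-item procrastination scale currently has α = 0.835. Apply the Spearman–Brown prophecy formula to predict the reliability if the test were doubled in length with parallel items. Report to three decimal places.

predicted reliability = 0.910

Length factor m = 2
α' = m·α / (1 + (m−1)·α)
   = 2 × 0.835 / (1 + (2 − 1) × 0.835)
   = 1.6700 / 1.8350 = 0.910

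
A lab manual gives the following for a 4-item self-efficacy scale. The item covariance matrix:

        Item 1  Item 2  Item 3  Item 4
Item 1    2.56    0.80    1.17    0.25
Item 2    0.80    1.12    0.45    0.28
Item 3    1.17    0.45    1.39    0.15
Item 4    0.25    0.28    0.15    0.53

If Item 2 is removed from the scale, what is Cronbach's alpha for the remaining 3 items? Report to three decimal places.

Remaining items: Item 1, Item 3, Item 4 (k = 3).
Σσ²ᵢ = 2.56 + 1.39 + 0.53 = 4.48
σ²_total = 4.48 + 2 × 1.57 = 7.62
α (item deleted) = (3/2)·(1 − 4.48/7.62) = 0.618

α = 0.618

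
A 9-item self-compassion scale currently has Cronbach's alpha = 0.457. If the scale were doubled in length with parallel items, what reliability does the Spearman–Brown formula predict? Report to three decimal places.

predicted reliability = 0.627

Length factor m = 2
α' = m·α / (1 + (m−1)·α)
   = 2 × 0.457 / (1 + (2 − 1) × 0.457)
   = 0.9140 / 1.4570 = 0.627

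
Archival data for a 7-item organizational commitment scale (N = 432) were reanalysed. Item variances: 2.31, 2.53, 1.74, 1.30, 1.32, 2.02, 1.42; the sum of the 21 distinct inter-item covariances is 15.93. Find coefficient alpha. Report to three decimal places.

coefficient alpha = 0.835

Σσᵢ² = 2.31 + 2.53 + 1.74 + 1.30 + 1.32 + 2.02 + 1.42 = 12.64
Sum of distinct covariances = 15.93
total variance = Σσᵢ² + 2·Σcov = 12.64 + 2 × 15.93 = 44.50
α = (7/6)·(1 − 12.64/44.50) = 0.835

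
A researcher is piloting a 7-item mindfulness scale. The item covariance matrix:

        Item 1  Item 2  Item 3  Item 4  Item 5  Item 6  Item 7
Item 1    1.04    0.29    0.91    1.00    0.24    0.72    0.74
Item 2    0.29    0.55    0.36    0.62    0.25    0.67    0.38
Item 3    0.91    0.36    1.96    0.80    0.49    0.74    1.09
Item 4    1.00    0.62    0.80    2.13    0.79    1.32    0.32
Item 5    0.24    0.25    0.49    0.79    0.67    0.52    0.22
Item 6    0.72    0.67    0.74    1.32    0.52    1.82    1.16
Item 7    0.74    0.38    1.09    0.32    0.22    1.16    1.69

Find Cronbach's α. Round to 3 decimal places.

sum of item variances = 1.04 + 0.55 + 1.96 + 2.13 + 0.67 + 1.82 + 1.69 = 9.86
Σ_{i<j} σ_ij = 13.63
σ²_T = 9.86 + 2 × 13.63 = 37.12
α = (k/(k−1))·(1 − sum of item variances/σ²_T) = (7/6)·(1 − 9.86/37.12) = 0.857

Cronbach's α = 0.857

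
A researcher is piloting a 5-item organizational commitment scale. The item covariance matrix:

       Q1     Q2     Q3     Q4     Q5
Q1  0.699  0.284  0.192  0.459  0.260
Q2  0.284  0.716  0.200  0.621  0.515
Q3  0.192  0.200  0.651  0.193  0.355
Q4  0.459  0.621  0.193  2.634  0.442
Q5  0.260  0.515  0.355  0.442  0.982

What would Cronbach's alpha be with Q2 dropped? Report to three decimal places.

Remaining items: Q1, Q3, Q4, Q5 (k = 4).
Σσᵢ² = 0.699 + 0.651 + 2.634 + 0.982 = 4.966
total variance = 4.966 + 2 × 1.901 = 8.768
α (item deleted) = (4/3)·(1 − 4.966/8.768) = 0.578

Cronbach's alpha = 0.578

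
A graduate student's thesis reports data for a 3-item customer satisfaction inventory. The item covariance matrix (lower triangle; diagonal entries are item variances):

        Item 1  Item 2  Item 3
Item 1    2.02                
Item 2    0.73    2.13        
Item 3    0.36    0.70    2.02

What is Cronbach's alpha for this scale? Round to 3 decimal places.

α = 0.551

Σσ²ᵢ = 2.02 + 2.13 + 2.02 = 6.17
Sum of off-diagonal covariances = 1.79
σ²_T = 6.17 + 2 × 1.79 = 9.75
α = (k/(k−1))·(1 − Σσ²ᵢ/σ²_T) = (3/2)·(1 − 6.17/9.75) = 0.551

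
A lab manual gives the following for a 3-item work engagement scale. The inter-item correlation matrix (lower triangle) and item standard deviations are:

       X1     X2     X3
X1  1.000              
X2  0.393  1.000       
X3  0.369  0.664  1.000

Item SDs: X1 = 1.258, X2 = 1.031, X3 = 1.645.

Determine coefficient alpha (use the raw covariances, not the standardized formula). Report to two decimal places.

coefficient alpha = 0.71

Σσ²ᵢ = 1.258² + 1.031² + 1.645² = 5.3515
Covariances σ_ij = r_ij · s_i · s_j:
  σ(X1,X2) = 0.393 × 1.258 × 1.031 = 0.5097
  σ(X1,X3) = 0.369 × 1.258 × 1.645 = 0.7636
  σ(X2,X3) = 0.664 × 1.031 × 1.645 = 1.1261
σ²_T = Σσ²ᵢ + 2·Σσ_ij = 5.3515 + 2 × 2.3994 = 10.1503
α = (3/2)·(1 − 5.3515/10.1503) = 0.71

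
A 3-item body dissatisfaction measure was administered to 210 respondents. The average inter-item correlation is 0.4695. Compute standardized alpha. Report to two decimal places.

α = 0.73

Standardized α = k·r̄ / (1 + (k−1)·r̄) = 3 × 0.4695 / (1 + 2 × 0.4695)
  = 1.4085 / 1.9390 = 0.73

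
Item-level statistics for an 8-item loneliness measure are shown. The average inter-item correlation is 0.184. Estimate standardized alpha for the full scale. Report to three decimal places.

Standardized α = k·r̄ / (1 + (k−1)·r̄) = 8 × 0.184 / (1 + 7 × 0.184)
  = 1.4720 / 2.2880 = 0.643

standardized alpha = 0.643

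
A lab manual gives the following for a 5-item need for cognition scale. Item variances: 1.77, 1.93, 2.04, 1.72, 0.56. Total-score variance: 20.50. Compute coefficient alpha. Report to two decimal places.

ΣVar(i) = 1.77 + 1.93 + 2.04 + 1.72 + 0.56 = 8.02
α = (k/(k−1))·(1 − ΣVar(i)/Var(T)) = (5/4)·(1 − 8.02/20.50) = 0.76

α = 0.76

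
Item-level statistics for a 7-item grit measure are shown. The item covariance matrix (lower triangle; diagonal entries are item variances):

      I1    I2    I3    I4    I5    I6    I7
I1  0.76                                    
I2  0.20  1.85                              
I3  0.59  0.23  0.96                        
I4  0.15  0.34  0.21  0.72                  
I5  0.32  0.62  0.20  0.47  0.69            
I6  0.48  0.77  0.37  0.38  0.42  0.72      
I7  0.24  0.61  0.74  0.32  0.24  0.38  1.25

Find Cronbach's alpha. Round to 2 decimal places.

Σσᵢ² = 0.76 + 1.85 + 0.96 + 0.72 + 0.69 + 0.72 + 1.25 = 6.95
Σ_{i<j} σ_ij = 8.28
σ²_total = 6.95 + 2 × 8.28 = 23.51
α = (k/(k−1))·(1 − Σσᵢ²/σ²_total) = (7/6)·(1 − 6.95/23.51) = 0.82

α = 0.82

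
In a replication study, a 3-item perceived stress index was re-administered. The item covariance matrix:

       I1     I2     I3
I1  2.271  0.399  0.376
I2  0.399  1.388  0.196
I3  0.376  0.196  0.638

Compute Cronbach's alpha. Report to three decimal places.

Σσᵢ² = 2.271 + 1.388 + 0.638 = 4.297
Σ_{i<j} σ_ij = 0.971
total variance = 4.297 + 2 × 0.971 = 6.239
α = (k/(k−1))·(1 − Σσᵢ²/total variance) = (3/2)·(1 − 4.297/6.239) = 0.467

Cronbach's alpha = 0.467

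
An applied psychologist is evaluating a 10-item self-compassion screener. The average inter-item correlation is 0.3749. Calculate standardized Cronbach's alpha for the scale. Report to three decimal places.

Standardized α = k·r̄ / (1 + (k−1)·r̄) = 10 × 0.3749 / (1 + 9 × 0.3749)
  = 3.7490 / 4.3741 = 0.857

α = 0.857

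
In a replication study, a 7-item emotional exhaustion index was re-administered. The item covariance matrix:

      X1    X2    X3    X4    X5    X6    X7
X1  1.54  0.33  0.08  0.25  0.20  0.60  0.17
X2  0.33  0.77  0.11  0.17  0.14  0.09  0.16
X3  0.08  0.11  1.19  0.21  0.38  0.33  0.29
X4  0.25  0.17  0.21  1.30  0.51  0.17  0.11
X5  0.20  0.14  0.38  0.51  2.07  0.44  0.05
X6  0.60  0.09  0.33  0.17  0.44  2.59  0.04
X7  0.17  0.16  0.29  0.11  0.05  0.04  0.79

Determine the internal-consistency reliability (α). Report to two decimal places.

Σσᵢ² = 1.54 + 0.77 + 1.19 + 1.30 + 2.07 + 2.59 + 0.79 = 10.25
Σ_{i<j} σ_ij = 4.83
total variance = 10.25 + 2 × 4.83 = 19.91
α = (k/(k−1))·(1 − Σσᵢ²/total variance) = (7/6)·(1 − 10.25/19.91) = 0.57

α = 0.57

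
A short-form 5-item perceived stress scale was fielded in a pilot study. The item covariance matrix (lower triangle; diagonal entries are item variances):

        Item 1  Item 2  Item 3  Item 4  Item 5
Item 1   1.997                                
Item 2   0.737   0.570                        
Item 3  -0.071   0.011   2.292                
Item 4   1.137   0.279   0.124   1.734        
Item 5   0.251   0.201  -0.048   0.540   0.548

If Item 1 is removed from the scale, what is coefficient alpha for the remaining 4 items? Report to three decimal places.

Remaining items: Item 2, Item 3, Item 4, Item 5 (k = 4).
sum of item variances = 0.570 + 2.292 + 1.734 + 0.548 = 5.144
total variance = 5.144 + 2 × 1.107 = 7.358
α (item deleted) = (4/3)·(1 − 5.144/7.358) = 0.401

coefficient alpha = 0.401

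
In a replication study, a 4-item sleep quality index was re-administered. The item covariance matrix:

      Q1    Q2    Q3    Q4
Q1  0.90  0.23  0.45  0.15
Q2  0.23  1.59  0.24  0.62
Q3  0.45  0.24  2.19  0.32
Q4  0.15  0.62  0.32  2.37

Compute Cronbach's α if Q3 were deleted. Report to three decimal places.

Cronbach's α = 0.437

Remaining items: Q1, Q2, Q4 (k = 3).
sum of item variances = 0.90 + 1.59 + 2.37 = 4.86
σ²_T = 4.86 + 2 × 1.00 = 6.86
α (item deleted) = (3/2)·(1 − 4.86/6.86) = 0.437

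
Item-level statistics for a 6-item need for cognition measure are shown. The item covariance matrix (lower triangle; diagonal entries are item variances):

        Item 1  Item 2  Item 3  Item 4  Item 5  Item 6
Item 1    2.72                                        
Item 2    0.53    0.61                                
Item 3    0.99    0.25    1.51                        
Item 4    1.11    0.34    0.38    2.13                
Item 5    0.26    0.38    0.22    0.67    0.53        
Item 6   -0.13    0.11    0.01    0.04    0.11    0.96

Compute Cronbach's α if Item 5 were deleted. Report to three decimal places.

α = 0.597

Remaining items: Item 1, Item 2, Item 3, Item 4, Item 6 (k = 5).
ΣVar(i) = 2.72 + 0.61 + 1.51 + 2.13 + 0.96 = 7.93
σ²_T = 7.93 + 2 × 3.63 = 15.19
α (item deleted) = (5/4)·(1 − 7.93/15.19) = 0.597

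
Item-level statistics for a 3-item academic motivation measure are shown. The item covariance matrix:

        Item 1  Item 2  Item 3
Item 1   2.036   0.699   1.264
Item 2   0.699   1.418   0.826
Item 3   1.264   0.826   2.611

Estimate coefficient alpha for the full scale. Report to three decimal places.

ΣVar(i) = 2.036 + 1.418 + 2.611 = 6.065
Sum of the distinct covariances = 2.789
σ²_T = 6.065 + 2 × 2.789 = 11.643
α = (k/(k−1))·(1 − ΣVar(i)/σ²_T) = (3/2)·(1 − 6.065/11.643) = 0.719

α = 0.719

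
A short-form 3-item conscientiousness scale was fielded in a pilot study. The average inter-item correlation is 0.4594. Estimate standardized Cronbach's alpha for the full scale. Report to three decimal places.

Standardized α = k·r̄ / (1 + (k−1)·r̄) = 3 × 0.4594 / (1 + 2 × 0.4594)
  = 1.3782 / 1.9188 = 0.718

α = 0.718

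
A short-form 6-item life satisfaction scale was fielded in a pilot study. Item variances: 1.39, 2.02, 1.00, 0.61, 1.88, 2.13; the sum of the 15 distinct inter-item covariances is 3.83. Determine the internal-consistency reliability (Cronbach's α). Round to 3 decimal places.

sum of item variances = 1.39 + 2.02 + 1.00 + 0.61 + 1.88 + 2.13 = 9.03
Sum of distinct covariances = 3.83
Var(T) = sum of item variances + 2·Σcov = 9.03 + 2 × 3.83 = 16.69
α = (6/5)·(1 − 9.03/16.69) = 0.551

Cronbach's α = 0.551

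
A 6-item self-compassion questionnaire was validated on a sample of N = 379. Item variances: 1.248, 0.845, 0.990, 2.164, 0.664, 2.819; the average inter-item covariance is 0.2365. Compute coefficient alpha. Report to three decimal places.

coefficient alpha = 0.538

sum of item variances = 1.248 + 0.845 + 0.990 + 2.164 + 0.664 + 2.819 = 8.730
Sum of the 15 distinct covariances = 15 × 0.2365 = 3.5475
Var(T) = sum of item variances + 2·Σcov = 8.730 + 2 × 3.5475 = 15.8250
α = (6/5)·(1 − 8.730/15.8250) = 0.538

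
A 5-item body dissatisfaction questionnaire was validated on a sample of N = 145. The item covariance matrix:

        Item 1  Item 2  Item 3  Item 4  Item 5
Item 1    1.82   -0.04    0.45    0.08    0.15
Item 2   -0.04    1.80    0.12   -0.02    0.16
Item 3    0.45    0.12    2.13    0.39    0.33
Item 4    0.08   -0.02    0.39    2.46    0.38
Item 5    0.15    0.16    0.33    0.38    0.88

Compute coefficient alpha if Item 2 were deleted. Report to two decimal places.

Remaining items: Item 1, Item 3, Item 4, Item 5 (k = 4).
sum of item variances = 1.82 + 2.13 + 2.46 + 0.88 = 7.29
Var(T) = 7.29 + 2 × 1.78 = 10.85
α (item deleted) = (4/3)·(1 − 7.29/10.85) = 0.44

coefficient alpha = 0.44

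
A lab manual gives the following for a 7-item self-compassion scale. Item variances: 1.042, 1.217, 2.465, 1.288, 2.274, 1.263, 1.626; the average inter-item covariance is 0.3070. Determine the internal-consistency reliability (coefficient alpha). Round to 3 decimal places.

coefficient alpha = 0.625

ΣVar(i) = 1.042 + 1.217 + 2.465 + 1.288 + 2.274 + 1.263 + 1.626 = 11.175
Sum of the 21 distinct covariances = 21 × 0.3070 = 6.4470
total variance = ΣVar(i) + 2·Σcov = 11.175 + 2 × 6.4470 = 24.0690
α = (7/6)·(1 − 11.175/24.0690) = 0.625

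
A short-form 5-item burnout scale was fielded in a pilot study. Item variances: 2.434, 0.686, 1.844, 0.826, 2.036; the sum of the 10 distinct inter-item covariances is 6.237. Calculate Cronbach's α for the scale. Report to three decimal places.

Σσᵢ² = 2.434 + 0.686 + 1.844 + 0.826 + 2.036 = 7.826
Sum of distinct covariances = 6.237
total variance = Σσᵢ² + 2·Σcov = 7.826 + 2 × 6.237 = 20.300
α = (5/4)·(1 − 7.826/20.300) = 0.768

Cronbach's α = 0.768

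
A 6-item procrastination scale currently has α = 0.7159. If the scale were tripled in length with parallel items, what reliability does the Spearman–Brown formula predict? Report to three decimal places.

predicted reliability = 0.883

Length factor m = 3
α' = m·α / (1 + (m−1)·α)
   = 3 × 0.7159 / (1 + (3 − 1) × 0.7159)
   = 2.1477 / 2.4318 = 0.883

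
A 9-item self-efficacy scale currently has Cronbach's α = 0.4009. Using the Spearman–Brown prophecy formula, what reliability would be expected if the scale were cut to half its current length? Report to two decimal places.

Length factor m = 1/2
α' = m·α / (1 − (1−m)·α)
   = 1/2 × 0.4009 / (1 − (1 − 1/2) × 0.4009)
   = 0.2004 / 0.7995 = 0.25

predicted reliability = 0.25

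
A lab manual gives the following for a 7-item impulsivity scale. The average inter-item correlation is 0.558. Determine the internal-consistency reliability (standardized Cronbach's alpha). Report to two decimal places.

Standardized α = k·r̄ / (1 + (k−1)·r̄) = 7 × 0.558 / (1 + 6 × 0.558)
  = 3.9060 / 4.3480 = 0.90

α = 0.90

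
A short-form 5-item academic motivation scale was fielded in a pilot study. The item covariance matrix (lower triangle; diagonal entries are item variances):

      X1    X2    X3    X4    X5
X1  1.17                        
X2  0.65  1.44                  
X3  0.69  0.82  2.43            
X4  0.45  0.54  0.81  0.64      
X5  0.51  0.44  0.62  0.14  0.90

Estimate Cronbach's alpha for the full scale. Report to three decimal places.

α = 0.791

Σσ²ᵢ = 1.17 + 1.44 + 2.43 + 0.64 + 0.90 = 6.58
Sum of off-diagonal covariances = 5.67
σ²_T = 6.58 + 2 × 5.67 = 17.92
α = (k/(k−1))·(1 − Σσ²ᵢ/σ²_T) = (5/4)·(1 − 6.58/17.92) = 0.791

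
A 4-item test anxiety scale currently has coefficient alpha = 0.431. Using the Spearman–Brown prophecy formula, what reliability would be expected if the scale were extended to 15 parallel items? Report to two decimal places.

predicted reliability = 0.74

Length factor m = 15/4 = 3.7500
α' = m·α / (1 + (m−1)·α)
   = 15/4 × 0.431 / (1 + (15/4 − 1) × 0.431)
   = 1.6162 / 2.1852 = 0.74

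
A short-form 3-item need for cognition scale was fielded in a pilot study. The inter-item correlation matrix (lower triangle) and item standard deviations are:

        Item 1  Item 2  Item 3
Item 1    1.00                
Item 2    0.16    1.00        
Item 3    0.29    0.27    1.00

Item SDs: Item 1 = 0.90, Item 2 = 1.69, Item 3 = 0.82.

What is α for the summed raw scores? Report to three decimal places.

α = 0.416

Σσ²ᵢ = 0.90² + 1.69² + 0.82² = 4.3385
Covariances σ_ij = r_ij · s_i · s_j:
  σ(Item 1,Item 2) = 0.16 × 0.90 × 1.69 = 0.2434
  σ(Item 1,Item 3) = 0.29 × 0.90 × 0.82 = 0.2140
  σ(Item 2,Item 3) = 0.27 × 1.69 × 0.82 = 0.3742
σ²_T = Σσ²ᵢ + 2·Σσ_ij = 4.3385 + 2 × 0.8316 = 6.0017
α = (3/2)·(1 − 4.3385/6.0017) = 0.416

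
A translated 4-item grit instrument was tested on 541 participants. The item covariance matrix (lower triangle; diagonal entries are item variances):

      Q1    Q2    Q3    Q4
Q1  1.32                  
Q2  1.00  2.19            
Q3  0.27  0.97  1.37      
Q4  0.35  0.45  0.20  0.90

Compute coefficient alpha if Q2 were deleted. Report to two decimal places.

Remaining items: Q1, Q3, Q4 (k = 3).
sum of item variances = 1.32 + 1.37 + 0.90 = 3.59
Var(T) = 3.59 + 2 × 0.82 = 5.23
α (item deleted) = (3/2)·(1 − 3.59/5.23) = 0.47

α = 0.47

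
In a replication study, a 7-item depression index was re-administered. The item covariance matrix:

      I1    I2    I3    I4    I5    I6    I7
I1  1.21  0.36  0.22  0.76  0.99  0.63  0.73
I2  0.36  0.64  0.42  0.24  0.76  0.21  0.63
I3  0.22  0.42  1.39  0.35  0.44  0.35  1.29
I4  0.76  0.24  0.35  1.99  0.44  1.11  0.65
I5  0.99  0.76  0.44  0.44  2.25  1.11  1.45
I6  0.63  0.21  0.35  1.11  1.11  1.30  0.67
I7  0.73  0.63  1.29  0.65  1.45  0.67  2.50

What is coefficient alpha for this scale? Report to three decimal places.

Σσᵢ² = 1.21 + 0.64 + 1.39 + 1.99 + 2.25 + 1.30 + 2.50 = 11.28
Sum of the distinct covariances = 13.81
σ²_total = 11.28 + 2 × 13.81 = 38.90
α = (k/(k−1))·(1 − Σσᵢ²/σ²_total) = (7/6)·(1 − 11.28/38.90) = 0.828

coefficient alpha = 0.828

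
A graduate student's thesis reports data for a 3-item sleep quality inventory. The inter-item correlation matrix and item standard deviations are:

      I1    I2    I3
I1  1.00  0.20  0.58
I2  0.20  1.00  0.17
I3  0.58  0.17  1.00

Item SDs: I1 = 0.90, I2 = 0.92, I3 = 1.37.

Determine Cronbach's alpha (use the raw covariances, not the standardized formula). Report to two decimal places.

Σσ²ᵢ = 0.90² + 0.92² + 1.37² = 3.5333
Covariances σ_ij = r_ij · s_i · s_j:
  σ(I1,I2) = 0.20 × 0.90 × 0.92 = 0.1656
  σ(I1,I3) = 0.58 × 0.90 × 1.37 = 0.7151
  σ(I2,I3) = 0.17 × 0.92 × 1.37 = 0.2143
σ²_T = Σσ²ᵢ + 2·Σσ_ij = 3.5333 + 2 × 1.0950 = 5.7233
α = (3/2)·(1 − 3.5333/5.7233) = 0.57

α = 0.57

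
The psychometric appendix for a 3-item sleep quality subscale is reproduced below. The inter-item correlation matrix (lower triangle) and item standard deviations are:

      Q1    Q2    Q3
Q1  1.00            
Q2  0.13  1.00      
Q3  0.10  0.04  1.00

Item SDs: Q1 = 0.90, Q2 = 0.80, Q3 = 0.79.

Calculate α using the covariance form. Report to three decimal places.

Σσ²ᵢ = 0.90² + 0.80² + 0.79² = 2.0741
Covariances σ_ij = r_ij · s_i · s_j:
  σ(Q1,Q2) = 0.13 × 0.90 × 0.80 = 0.0936
  σ(Q1,Q3) = 0.10 × 0.90 × 0.79 = 0.0711
  σ(Q2,Q3) = 0.04 × 0.80 × 0.79 = 0.0253
σ²_T = Σσ²ᵢ + 2·Σσ_ij = 2.0741 + 2 × 0.1900 = 2.4541
α = (3/2)·(1 − 2.0741/2.4541) = 0.232

α = 0.232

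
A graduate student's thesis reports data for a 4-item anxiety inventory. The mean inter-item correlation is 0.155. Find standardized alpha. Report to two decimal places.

Standardized α = k·r̄ / (1 + (k−1)·r̄) = 4 × 0.155 / (1 + 3 × 0.155)
  = 0.6200 / 1.4650 = 0.42

standardized alpha = 0.42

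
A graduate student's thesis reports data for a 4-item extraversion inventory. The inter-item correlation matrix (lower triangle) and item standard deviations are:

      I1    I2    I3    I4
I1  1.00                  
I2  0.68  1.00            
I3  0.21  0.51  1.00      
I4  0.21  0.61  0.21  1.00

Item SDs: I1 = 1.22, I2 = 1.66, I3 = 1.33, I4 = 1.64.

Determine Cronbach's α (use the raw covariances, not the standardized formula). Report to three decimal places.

Σσ²ᵢ = 1.22² + 1.66² + 1.33² + 1.64² = 8.7025
Covariances σ_ij = r_ij · s_i · s_j:
  σ(I1,I2) = 0.68 × 1.22 × 1.66 = 1.3771
  σ(I1,I3) = 0.21 × 1.22 × 1.33 = 0.3407
  σ(I1,I4) = 0.21 × 1.22 × 1.64 = 0.4202
  σ(I2,I3) = 0.51 × 1.66 × 1.33 = 1.1260
  σ(I2,I4) = 0.61 × 1.66 × 1.64 = 1.6607
  σ(I3,I4) = 0.21 × 1.33 × 1.64 = 0.4581
σ²_T = Σσ²ᵢ + 2·Σσ_ij = 8.7025 + 2 × 5.3828 = 19.4681
α = (4/3)·(1 − 8.7025/19.4681) = 0.737

Cronbach's α = 0.737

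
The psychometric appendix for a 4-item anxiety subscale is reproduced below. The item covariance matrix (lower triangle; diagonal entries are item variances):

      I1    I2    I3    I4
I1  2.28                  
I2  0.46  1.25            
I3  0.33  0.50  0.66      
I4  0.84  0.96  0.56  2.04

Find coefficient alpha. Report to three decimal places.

ΣVar(i) = 2.28 + 1.25 + 0.66 + 2.04 = 6.23
Sum of the distinct covariances = 3.65
σ²_total = 6.23 + 2 × 3.65 = 13.53
α = (k/(k−1))·(1 − ΣVar(i)/σ²_total) = (4/3)·(1 − 6.23/13.53) = 0.719

α = 0.719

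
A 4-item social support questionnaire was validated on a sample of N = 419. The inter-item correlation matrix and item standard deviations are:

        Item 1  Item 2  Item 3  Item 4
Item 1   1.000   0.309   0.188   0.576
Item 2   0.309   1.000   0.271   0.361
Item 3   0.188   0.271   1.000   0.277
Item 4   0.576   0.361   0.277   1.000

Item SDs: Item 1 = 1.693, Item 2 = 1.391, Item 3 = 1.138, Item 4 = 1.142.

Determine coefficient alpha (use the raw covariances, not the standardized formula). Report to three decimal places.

Σσ²ᵢ = 1.693² + 1.391² + 1.138² + 1.142² = 7.4003
Covariances σ_ij = r_ij · s_i · s_j:
  σ(Item 1,Item 2) = 0.309 × 1.693 × 1.391 = 0.7277
  σ(Item 1,Item 3) = 0.188 × 1.693 × 1.138 = 0.3622
  σ(Item 1,Item 4) = 0.576 × 1.693 × 1.142 = 1.1136
  σ(Item 2,Item 3) = 0.271 × 1.391 × 1.138 = 0.4290
  σ(Item 2,Item 4) = 0.361 × 1.391 × 1.142 = 0.5735
  σ(Item 3,Item 4) = 0.277 × 1.138 × 1.142 = 0.3600
σ²_T = Σσ²ᵢ + 2·Σσ_ij = 7.4003 + 2 × 3.5660 = 14.5323
α = (4/3)·(1 − 7.4003/14.5323) = 0.654

coefficient alpha = 0.654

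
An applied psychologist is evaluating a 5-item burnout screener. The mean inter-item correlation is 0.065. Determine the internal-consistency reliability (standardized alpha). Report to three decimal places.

standardized alpha = 0.258

Standardized α = k·r̄ / (1 + (k−1)·r̄) = 5 × 0.065 / (1 + 4 × 0.065)
  = 0.3250 / 1.2600 = 0.258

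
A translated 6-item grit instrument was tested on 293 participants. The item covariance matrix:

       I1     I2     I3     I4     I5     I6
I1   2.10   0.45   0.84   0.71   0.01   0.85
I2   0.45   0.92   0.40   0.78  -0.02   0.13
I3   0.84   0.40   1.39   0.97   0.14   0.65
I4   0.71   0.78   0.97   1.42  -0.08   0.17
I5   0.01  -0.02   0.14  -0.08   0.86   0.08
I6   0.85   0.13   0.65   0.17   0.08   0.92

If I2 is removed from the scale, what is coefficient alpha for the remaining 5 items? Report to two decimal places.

Remaining items: I1, I3, I4, I5, I6 (k = 5).
ΣVar(i) = 2.10 + 1.39 + 1.42 + 0.86 + 0.92 = 6.69
total variance = 6.69 + 2 × 4.34 = 15.37
α (item deleted) = (5/4)·(1 − 6.69/15.37) = 0.71

coefficient alpha = 0.71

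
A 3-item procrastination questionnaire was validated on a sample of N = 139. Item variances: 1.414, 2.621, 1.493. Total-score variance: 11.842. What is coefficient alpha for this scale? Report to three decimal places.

ΣVar(i) = 1.414 + 2.621 + 1.493 = 5.528
α = (k/(k−1))·(1 − ΣVar(i)/σ²_T) = (3/2)·(1 − 5.528/11.842) = 0.800

α = 0.800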